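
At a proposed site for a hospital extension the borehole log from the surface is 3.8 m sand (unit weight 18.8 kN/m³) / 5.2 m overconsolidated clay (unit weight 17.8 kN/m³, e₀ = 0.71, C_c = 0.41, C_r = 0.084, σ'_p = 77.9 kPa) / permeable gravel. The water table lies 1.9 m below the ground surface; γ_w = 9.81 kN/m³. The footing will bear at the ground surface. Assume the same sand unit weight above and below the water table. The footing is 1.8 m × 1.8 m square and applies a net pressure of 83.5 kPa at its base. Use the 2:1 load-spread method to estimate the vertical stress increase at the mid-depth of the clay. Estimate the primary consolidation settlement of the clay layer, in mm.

Mid-depth of clay below the ground surface: z = 3.8 + 5.2/2 = 6.4 m.
Total vertical stress at mid-clay: σ_v = 18.8×3.8 + 17.8×2.6 = 117.72 kPa.
Pore pressure: u = 9.81×(6.4 − 1.9) = 44.145 kPa.
Initial effective stress: σ'_0 = σ_v − u = 117.72 − 44.145 = 73.575 kPa.
Stress increase at mid-clay by the 2:1 spreading method:
Δσ = qBL/((B+z)(L+z)) = 83.5×1.8×1.8/((1.8+6.4)(1.8+6.4)) = 4.0235 kPa
Final effective stress: σ'_f = 73.575 + 4.0235 = 77.599 kPa.
σ'_f = 77.599 ≤ σ'_p = 77.9 kPa, so the clay remains overconsolidated and only the recompression index applies:
S_c = C_r·H/(1+e₀)·log₁₀(σ'_f/σ'_0) = 0.084×5.2/1.71×log₁₀(77.599/73.575)
    = 0.25544 × 0.023126 = 0.005907 m

S_c ≈ 5.91 mm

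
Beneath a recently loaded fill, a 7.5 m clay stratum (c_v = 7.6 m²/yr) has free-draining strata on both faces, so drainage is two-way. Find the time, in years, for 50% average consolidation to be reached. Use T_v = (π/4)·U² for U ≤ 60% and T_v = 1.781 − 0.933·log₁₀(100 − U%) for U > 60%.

Drainage path length: H_d = H/2 = 3.75 m (double drainage).
U ≤ 60%: T_v = (π/4)·U² = (π/4)×0.5² = 0.19635.
t = T_v·H_d²/c_v = 0.19635×3.75²/7.6 = 0.3633 years.

t ≈ 0.363 years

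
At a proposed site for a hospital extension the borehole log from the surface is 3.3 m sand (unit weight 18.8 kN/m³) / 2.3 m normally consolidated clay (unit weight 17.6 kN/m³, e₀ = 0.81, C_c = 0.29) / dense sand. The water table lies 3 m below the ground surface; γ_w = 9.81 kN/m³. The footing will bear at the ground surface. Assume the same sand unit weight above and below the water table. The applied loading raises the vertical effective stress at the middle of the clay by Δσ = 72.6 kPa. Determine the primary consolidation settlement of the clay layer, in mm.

S_c ≈ 116 mm

Mid-depth of clay below the ground surface: z = 3.3 + 2.3/2 = 4.45 m.
Total vertical stress at mid-clay: σ_v = 18.8×3.3 + 17.6×1.15 = 82.28 kPa.
Pore pressure: u = 9.81×(4.45 − 3) = 14.225 kPa.
Initial effective stress: σ'_0 = σ_v − u = 82.28 − 14.225 = 68.055 kPa.
Final effective stress: σ'_f = σ'_0 + Δσ = 68.055 + 72.6 = 140.66 kPa.
Normally consolidated clay, so the full stress increment lies on the virgin compression line:
S_c = C_c·H/(1+e₀)·log₁₀(σ'_f/σ'_0) = 0.29×2.3/(1+0.81)×log₁₀(140.66/68.055)
    = 0.36851 × 0.31531 = 0.1162 m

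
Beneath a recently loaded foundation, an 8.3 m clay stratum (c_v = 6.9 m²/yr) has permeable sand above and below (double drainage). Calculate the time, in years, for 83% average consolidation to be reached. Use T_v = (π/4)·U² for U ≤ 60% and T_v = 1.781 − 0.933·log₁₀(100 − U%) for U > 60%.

Drainage path length: H_d = H/2 = 4.15 m (double drainage).
U > 60%: T_v = 1.781 − 0.933·log₁₀(100 − 83) = 0.63299.
t = T_v·H_d²/c_v = 0.63299×4.15²/6.9 = 1.58 years.

t ≈ 1.58 years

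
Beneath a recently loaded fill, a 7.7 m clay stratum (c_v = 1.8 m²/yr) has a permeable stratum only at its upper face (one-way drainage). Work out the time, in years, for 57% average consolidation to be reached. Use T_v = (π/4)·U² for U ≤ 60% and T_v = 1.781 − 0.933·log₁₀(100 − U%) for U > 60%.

t ≈ 8.41 years

Drainage path length: H_d = H = 7.7 m (single drainage).
U ≤ 60%: T_v = (π/4)·U² = (π/4)×0.57² = 0.25518.
t = T_v·H_d²/c_v = 0.25518×7.7²/1.8 = 8.405 years.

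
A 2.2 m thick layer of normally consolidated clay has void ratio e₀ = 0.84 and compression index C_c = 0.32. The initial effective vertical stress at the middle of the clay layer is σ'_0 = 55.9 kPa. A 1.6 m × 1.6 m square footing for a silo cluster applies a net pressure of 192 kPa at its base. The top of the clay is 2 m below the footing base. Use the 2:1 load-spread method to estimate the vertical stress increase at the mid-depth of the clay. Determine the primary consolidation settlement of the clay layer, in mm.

Mid-depth of clay below the footing base: z = 2 + 2.2/2 = 3.1 m.
Stress increase at mid-clay by the 2:1 spreading method:
Δσ = qBL/((B+z)(L+z)) = 192×1.6×1.6/((1.6+3.1)(1.6+3.1)) = 22.251 kPa
Final effective stress: σ'_f = σ'_0 + Δσ = 55.9 + 22.251 = 78.151 kPa.
Normally consolidated clay, so the full stress increment lies on the virgin compression line:
S_c = C_c·H/(1+e₀)·log₁₀(σ'_f/σ'_0) = 0.32×2.2/(1+0.84)×log₁₀(78.151/55.9)
    = 0.38261 × 0.14552 = 0.05568 m

S_c ≈ 55.7 mm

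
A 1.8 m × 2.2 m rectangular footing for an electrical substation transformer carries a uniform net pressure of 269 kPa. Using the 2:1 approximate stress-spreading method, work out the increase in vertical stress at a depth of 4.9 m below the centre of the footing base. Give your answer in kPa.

By the 2:1 method the load spreads at 1 horizontal : 2 vertical, so at depth z the loaded area has grown by z in each plan dimension:
Δσ = qBL/((B+z)(L+z)) = 269×1.8×2.2/((1.8+4.9)(2.2+4.9)) = 22.393 kPa

Δσ_z ≈ 22.4 kPa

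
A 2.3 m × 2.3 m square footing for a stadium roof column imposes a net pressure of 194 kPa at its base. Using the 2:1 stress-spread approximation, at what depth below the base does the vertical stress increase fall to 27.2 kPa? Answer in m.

2:1 spreading — at depth z the loaded area has grown by z in each plan dimension:
qB²/(B+z)² = Δσ_z ⇒ z = B(√(q/Δσ_z) − 1) = 2.3×(√(194/27.2) − 1) = 3.842 m

z ≈ 3.84 m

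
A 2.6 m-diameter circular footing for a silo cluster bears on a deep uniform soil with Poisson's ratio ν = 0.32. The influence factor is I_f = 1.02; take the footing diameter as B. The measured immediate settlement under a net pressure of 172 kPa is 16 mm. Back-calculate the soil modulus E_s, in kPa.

E_s ≈ 25600 kPa

S_e = q·B·(1−ν²)/E_s · I_f  ⇒  E_s = q·B·(1−ν²)·I_f / S_e.
E_s = 172 × 2.6 × 0.8976 × 1.02 / 0.016 = 25590 kPa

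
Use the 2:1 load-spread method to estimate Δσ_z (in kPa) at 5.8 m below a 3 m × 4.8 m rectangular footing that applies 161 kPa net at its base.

By the 2:1 method the load spreads at 1 horizontal : 2 vertical, so at depth z the loaded area has grown by z in each plan dimension:
Δσ = qBL/((B+z)(L+z)) = 161×3×4.8/((3+5.8)(4.8+5.8)) = 24.854 kPa

Δσ_z ≈ 24.9 kPa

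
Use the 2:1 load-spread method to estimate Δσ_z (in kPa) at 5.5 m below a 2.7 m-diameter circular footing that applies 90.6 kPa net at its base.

Δσ_z ≈ 9.82 kPa

By the 2:1 method the load spreads at 1 horizontal : 2 vertical, so at depth z the loaded area has grown by z in each plan dimension:
Δσ ≈ qD²/(D+z)² = 90.6×2.7²/(2.7+5.5)² = 9.8226 kPa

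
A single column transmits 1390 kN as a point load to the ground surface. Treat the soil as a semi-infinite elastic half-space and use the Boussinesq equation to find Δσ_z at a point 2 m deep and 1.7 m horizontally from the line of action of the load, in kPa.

Δσ_z ≈ 42.6 kPa

Boussinesq vertical stress below a point load on an elastic half-space:
Δσ_z = 3P/(2πz²) · [1 + (r/z)²]^(−5/2)
r/z = 1.7/2 = 0.85; [1+(r/z)²]^(−5/2) = 0.2568.
Δσ_z = 3×1390/(2π×2²) × 0.2568 = 165.92 × 0.2568 = 42.61 kPa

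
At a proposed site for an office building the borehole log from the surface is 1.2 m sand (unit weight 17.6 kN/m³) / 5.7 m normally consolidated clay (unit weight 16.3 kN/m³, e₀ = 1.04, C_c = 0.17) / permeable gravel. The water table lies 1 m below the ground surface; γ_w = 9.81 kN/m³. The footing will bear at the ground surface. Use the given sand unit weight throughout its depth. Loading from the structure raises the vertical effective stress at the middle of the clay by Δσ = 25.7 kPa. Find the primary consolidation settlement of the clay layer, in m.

Mid-depth of clay below the ground surface: z = 1.2 + 5.7/2 = 4.05 m.
Total vertical stress at mid-clay: σ_v = 17.6×1.2 + 16.3×2.85 = 67.575 kPa.
Pore pressure: u = 9.81×(4.05 − 1) = 29.921 kPa.
Initial effective stress: σ'_0 = σ_v − u = 67.575 − 29.921 = 37.654 kPa.
Final effective stress: σ'_f = σ'_0 + Δσ = 37.654 + 25.7 = 63.354 kPa.
Normally consolidated clay, so the full stress increment lies on the virgin compression line:
S_c = C_c·H/(1+e₀)·log₁₀(σ'_f/σ'_0) = 0.17×5.7/(1+1.04)×log₁₀(63.354/37.654)
    = 0.475 × 0.22596 = 0.1073 m

S_c ≈ 0.107 m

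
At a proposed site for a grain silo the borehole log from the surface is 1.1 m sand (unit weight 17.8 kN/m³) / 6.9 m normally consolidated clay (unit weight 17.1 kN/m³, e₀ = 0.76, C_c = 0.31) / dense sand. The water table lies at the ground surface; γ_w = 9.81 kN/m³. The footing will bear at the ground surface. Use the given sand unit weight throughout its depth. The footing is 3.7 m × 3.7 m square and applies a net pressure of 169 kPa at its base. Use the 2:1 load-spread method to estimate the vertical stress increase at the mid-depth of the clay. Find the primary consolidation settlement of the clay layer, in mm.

Mid-depth of clay below the ground surface: z = 1.1 + 6.9/2 = 4.55 m.
Total vertical stress at mid-clay: σ_v = 17.8×1.1 + 17.1×3.45 = 78.575 kPa.
Pore pressure: u = 9.81×(4.55 − 0) = 44.636 kPa.
Initial effective stress: σ'_0 = σ_v − u = 78.575 − 44.636 = 33.939 kPa.
Stress increase at mid-clay by the 2:1 spreading method:
Δσ = qBL/((B+z)(L+z)) = 169×3.7×3.7/((3.7+4.55)(3.7+4.55)) = 33.992 kPa
Final effective stress: σ'_f = σ'_0 + Δσ = 33.939 + 33.992 = 67.931 kPa.
Normally consolidated clay, so the full stress increment lies on the virgin compression line:
S_c = C_c·H/(1+e₀)·log₁₀(σ'_f/σ'_0) = 0.31×6.9/(1+0.76)×log₁₀(67.931/33.939)
    = 1.2153 × 0.30137 = 0.3663 m

S_c ≈ 366 mm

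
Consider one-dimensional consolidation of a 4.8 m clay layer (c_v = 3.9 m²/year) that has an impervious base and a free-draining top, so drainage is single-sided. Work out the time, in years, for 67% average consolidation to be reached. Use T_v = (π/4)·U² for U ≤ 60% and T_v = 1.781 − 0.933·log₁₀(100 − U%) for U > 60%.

Drainage path length: H_d = H = 4.8 m (single drainage).
U > 60%: T_v = 1.781 − 0.933·log₁₀(100 − 67) = 0.36423.
t = T_v·H_d²/c_v = 0.36423×4.8²/3.9 = 2.152 years.

t ≈ 2.15 years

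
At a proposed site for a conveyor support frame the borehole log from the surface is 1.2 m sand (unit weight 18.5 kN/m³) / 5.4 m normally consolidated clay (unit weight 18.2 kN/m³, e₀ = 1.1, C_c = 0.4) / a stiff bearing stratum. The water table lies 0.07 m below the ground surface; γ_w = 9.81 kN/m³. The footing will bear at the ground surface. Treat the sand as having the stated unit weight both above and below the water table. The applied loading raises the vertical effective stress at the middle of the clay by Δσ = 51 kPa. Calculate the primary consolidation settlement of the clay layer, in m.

S_c ≈ 0.411 m

Mid-depth of clay below the ground surface: z = 1.2 + 5.4/2 = 3.9 m.
Total vertical stress at mid-clay: σ_v = 18.5×1.2 + 18.2×2.7 = 71.34 kPa.
Pore pressure: u = 9.81×(3.9 − 0.07) = 37.572 kPa.
Initial effective stress: σ'_0 = σ_v − u = 71.34 − 37.572 = 33.768 kPa.
Final effective stress: σ'_f = σ'_0 + Δσ = 33.768 + 51 = 84.768 kPa.
Normally consolidated clay, so the full stress increment lies on the virgin compression line:
S_c = C_c·H/(1+e₀)·log₁₀(σ'_f/σ'_0) = 0.4×5.4/(1+1.1)×log₁₀(84.768/33.768)
    = 1.0286 × 0.39973 = 0.4112 m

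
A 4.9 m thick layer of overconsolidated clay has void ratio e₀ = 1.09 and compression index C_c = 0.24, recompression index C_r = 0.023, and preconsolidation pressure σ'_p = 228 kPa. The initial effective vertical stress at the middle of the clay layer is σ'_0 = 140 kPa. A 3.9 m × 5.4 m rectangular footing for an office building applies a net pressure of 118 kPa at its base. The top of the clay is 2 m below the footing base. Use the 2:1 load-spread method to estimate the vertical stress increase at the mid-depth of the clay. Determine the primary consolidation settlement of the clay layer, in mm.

S_c ≈ 4.58 mm

Mid-depth of clay below the footing base: z = 2 + 4.9/2 = 4.45 m.
Stress increase at mid-clay by the 2:1 spreading method:
Δσ = qBL/((B+z)(L+z)) = 118×3.9×5.4/((3.9+4.45)(5.4+4.45)) = 30.215 kPa
Final effective stress: σ'_f = 140 + 30.215 = 170.22 kPa.
σ'_f = 170.22 ≤ σ'_p = 228 kPa, so the clay remains overconsolidated and only the recompression index applies:
S_c = C_r·H/(1+e₀)·log₁₀(σ'_f/σ'_0) = 0.023×4.9/2.09×log₁₀(170.22/140)
    = 0.053923 × 0.084883 = 0.004577 m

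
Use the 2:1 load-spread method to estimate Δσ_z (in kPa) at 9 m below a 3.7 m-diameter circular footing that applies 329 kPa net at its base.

By the 2:1 method the load spreads at 1 horizontal : 2 vertical, so at depth z the loaded area has grown by z in each plan dimension:
Δσ ≈ qD²/(D+z)² = 329×3.7²/(3.7+9)² = 27.925 kPa

Δσ_z ≈ 27.9 kPa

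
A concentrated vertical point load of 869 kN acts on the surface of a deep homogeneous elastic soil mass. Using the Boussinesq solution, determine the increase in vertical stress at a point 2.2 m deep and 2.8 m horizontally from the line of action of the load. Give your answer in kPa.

Δσ_z ≈ 7.72 kPa

Boussinesq vertical stress below a point load on an elastic half-space:
Δσ_z = 3P/(2πz²) · [1 + (r/z)²]^(−5/2)
r/z = 2.8/2.2 = 1.2727; [1+(r/z)²]^(−5/2) = 0.090015.
Δσ_z = 3×869/(2π×2.2²) × 0.090015 = 85.727 × 0.090015 = 7.717 kPa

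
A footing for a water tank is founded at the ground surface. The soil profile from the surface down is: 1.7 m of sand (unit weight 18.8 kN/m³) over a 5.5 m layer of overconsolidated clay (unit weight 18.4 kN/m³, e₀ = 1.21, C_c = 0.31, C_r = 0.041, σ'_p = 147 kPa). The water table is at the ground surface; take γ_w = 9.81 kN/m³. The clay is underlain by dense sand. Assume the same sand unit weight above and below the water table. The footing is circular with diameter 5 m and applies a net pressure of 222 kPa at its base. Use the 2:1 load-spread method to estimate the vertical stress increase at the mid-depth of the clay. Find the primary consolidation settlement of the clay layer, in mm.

S_c ≈ 42.3 mm

Mid-depth of clay below the ground surface: z = 1.7 + 5.5/2 = 4.45 m.
Total vertical stress at mid-clay: σ_v = 18.8×1.7 + 18.4×2.75 = 82.56 kPa.
Pore pressure: u = 9.81×(4.45 − 0) = 43.655 kPa.
Initial effective stress: σ'_0 = σ_v − u = 82.56 − 43.655 = 38.905 kPa.
Stress increase at mid-clay by the 2:1 spreading method:
Δσ ≈ qD²/(D+z)² = 222×5²/(5+4.45)² = 62.148 kPa
Final effective stress: σ'_f = 38.905 + 62.148 = 101.05 kPa.
σ'_f = 101.05 ≤ σ'_p = 147 kPa, so the clay remains overconsolidated and only the recompression index applies:
S_c = C_r·H/(1+e₀)·log₁₀(σ'_f/σ'_0) = 0.041×5.5/2.21×log₁₀(101.05/38.905)
    = 0.10204 × 0.41453 = 0.0423 m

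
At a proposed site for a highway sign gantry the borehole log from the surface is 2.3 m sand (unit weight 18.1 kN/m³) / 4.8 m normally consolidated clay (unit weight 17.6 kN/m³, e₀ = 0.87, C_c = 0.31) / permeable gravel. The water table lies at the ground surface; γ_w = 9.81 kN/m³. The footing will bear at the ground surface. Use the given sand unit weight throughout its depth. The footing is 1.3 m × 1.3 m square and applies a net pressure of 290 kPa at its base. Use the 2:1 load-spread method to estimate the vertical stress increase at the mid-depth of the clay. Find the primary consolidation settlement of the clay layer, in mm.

Mid-depth of clay below the ground surface: z = 2.3 + 4.8/2 = 4.7 m.
Total vertical stress at mid-clay: σ_v = 18.1×2.3 + 17.6×2.4 = 83.87 kPa.
Pore pressure: u = 9.81×(4.7 − 0) = 46.107 kPa.
Initial effective stress: σ'_0 = σ_v − u = 83.87 − 46.107 = 37.763 kPa.
Stress increase at mid-clay by the 2:1 spreading method:
Δσ = qBL/((B+z)(L+z)) = 290×1.3×1.3/((1.3+4.7)(1.3+4.7)) = 13.614 kPa
Final effective stress: σ'_f = σ'_0 + Δσ = 37.763 + 13.614 = 51.377 kPa.
Normally consolidated clay, so the full stress increment lies on the virgin compression line:
S_c = C_c·H/(1+e₀)·log₁₀(σ'_f/σ'_0) = 0.31×4.8/(1+0.87)×log₁₀(51.377/37.763)
    = 0.79572 × 0.1337 = 0.1064 m

S_c ≈ 106 mm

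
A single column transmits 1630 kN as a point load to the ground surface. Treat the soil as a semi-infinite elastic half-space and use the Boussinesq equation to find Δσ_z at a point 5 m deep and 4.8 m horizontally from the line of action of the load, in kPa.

Boussinesq vertical stress below a point load on an elastic half-space:
Δσ_z = 3P/(2πz²) · [1 + (r/z)²]^(−5/2)
r/z = 4.8/5 = 0.96; [1+(r/z)²]^(−5/2) = 0.19536.
Δσ_z = 3×1630/(2π×5²) × 0.19536 = 31.131 × 0.19536 = 6.082 kPa

Δσ_z ≈ 6.08 kPa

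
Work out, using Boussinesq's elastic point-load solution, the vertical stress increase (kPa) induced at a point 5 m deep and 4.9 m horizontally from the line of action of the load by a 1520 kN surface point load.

Boussinesq vertical stress below a point load on an elastic half-space:
Δσ_z = 3P/(2πz²) · [1 + (r/z)²]^(−5/2)
r/z = 4.9/5 = 0.98; [1+(r/z)²]^(−5/2) = 0.18584.
Δσ_z = 3×1520/(2π×5²) × 0.18584 = 29.03 × 0.18584 = 5.395 kPa

Δσ_z ≈ 5.39 kPa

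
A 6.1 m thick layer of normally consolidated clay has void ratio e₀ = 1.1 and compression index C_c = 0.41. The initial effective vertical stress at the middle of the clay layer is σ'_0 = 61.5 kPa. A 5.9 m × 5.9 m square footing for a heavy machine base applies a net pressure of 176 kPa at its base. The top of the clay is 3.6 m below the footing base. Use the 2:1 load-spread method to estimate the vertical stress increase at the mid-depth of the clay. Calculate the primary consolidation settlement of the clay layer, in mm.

Mid-depth of clay below the footing base: z = 3.6 + 6.1/2 = 6.65 m.
Stress increase at mid-clay by the 2:1 spreading method:
Δσ = qBL/((B+z)(L+z)) = 176×5.9×5.9/((5.9+6.65)(5.9+6.65)) = 38.898 kPa
Final effective stress: σ'_f = σ'_0 + Δσ = 61.5 + 38.898 = 100.4 kPa.
Normally consolidated clay, so the full stress increment lies on the virgin compression line:
S_c = C_c·H/(1+e₀)·log₁₀(σ'_f/σ'_0) = 0.41×6.1/(1+1.1)×log₁₀(100.4/61.5)
    = 1.191 × 0.21286 = 0.2535 m

S_c ≈ 254 mm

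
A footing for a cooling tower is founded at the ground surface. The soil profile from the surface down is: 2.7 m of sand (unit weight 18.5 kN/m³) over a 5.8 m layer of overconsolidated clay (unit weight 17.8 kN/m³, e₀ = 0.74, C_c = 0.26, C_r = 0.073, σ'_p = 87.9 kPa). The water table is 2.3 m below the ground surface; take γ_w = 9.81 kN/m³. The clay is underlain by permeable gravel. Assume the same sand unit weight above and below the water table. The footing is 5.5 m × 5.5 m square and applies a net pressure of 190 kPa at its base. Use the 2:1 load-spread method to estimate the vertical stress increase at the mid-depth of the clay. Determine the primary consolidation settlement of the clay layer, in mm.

Mid-depth of clay below the ground surface: z = 2.7 + 5.8/2 = 5.6 m.
Total vertical stress at mid-clay: σ_v = 18.5×2.7 + 17.8×2.9 = 101.57 kPa.
Pore pressure: u = 9.81×(5.6 − 2.3) = 32.373 kPa.
Initial effective stress: σ'_0 = σ_v − u = 101.57 − 32.373 = 69.197 kPa.
Stress increase at mid-clay by the 2:1 spreading method:
Δσ = qBL/((B+z)(L+z)) = 190×5.5×5.5/((5.5+5.6)(5.5+5.6)) = 46.648 kPa
Final effective stress: σ'_f = 69.197 + 46.648 = 115.84 kPa.
σ'_f = 115.84 > σ'_p = 87.9 kPa, so the stress path crosses the preconsolidation pressure — recompression up to σ'_p, then virgin compression beyond:
S_c = H/(1+e₀)·[C_r·log₁₀(σ'_p/σ'_0) + C_c·log₁₀(σ'_f/σ'_p)]
    = 5.8/1.74 × [0.073×log₁₀(87.9/69.197) + 0.26×log₁₀(115.84/87.9)]
    = 3.3333 × [0.0075848 + 0.031166] = 0.1292 m

S_c ≈ 129 mm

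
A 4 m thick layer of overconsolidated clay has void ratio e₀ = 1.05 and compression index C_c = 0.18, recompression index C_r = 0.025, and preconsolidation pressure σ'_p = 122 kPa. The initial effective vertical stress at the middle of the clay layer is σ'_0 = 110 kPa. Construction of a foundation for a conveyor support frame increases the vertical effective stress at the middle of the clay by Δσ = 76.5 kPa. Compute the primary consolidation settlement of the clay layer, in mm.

S_c ≈ 66.9 mm

Final effective stress: σ'_f = 110 + 76.5 = 186.5 kPa.
σ'_f = 186.5 > σ'_p = 122 kPa, so the stress path crosses the preconsolidation pressure — recompression up to σ'_p, then virgin compression beyond:
S_c = H/(1+e₀)·[C_r·log₁₀(σ'_p/σ'_0) + C_c·log₁₀(σ'_f/σ'_p)]
    = 4/2.05 × [0.025×log₁₀(122/110) + 0.18×log₁₀(186.5/122)]
    = 1.9512 × [0.0011242 + 0.033177] = 0.06693 m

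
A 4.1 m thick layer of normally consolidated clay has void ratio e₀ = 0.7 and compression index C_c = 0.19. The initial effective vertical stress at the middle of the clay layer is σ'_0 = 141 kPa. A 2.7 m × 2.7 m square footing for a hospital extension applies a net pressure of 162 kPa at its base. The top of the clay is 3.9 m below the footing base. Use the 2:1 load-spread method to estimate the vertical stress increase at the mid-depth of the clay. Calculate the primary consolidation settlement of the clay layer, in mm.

S_c ≈ 21.1 mm

Mid-depth of clay below the footing base: z = 3.9 + 4.1/2 = 5.95 m.
Stress increase at mid-clay by the 2:1 spreading method:
Δσ = qBL/((B+z)(L+z)) = 162×2.7×2.7/((2.7+5.95)(2.7+5.95)) = 15.784 kPa
Final effective stress: σ'_f = σ'_0 + Δσ = 141 + 15.784 = 156.78 kPa.
Normally consolidated clay, so the full stress increment lies on the virgin compression line:
S_c = C_c·H/(1+e₀)·log₁₀(σ'_f/σ'_0) = 0.19×4.1/(1+0.7)×log₁₀(156.78/141)
    = 0.45824 × 0.046072 = 0.02111 m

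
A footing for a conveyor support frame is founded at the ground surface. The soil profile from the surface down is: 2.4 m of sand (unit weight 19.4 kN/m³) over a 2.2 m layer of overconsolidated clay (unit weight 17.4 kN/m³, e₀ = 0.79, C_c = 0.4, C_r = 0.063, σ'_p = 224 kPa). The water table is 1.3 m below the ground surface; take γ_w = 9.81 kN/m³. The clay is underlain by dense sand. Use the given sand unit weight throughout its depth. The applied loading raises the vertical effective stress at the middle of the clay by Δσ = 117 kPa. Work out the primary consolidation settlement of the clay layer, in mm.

S_c ≈ 43.6 mm

Mid-depth of clay below the ground surface: z = 2.4 + 2.2/2 = 3.5 m.
Total vertical stress at mid-clay: σ_v = 19.4×2.4 + 17.4×1.1 = 65.7 kPa.
Pore pressure: u = 9.81×(3.5 − 1.3) = 21.582 kPa.
Initial effective stress: σ'_0 = σ_v − u = 65.7 − 21.582 = 44.118 kPa.
Final effective stress: σ'_f = 44.118 + 117 = 161.12 kPa.
σ'_f = 161.12 ≤ σ'_p = 224 kPa, so the clay remains overconsolidated and only the recompression index applies:
S_c = C_r·H/(1+e₀)·log₁₀(σ'_f/σ'_0) = 0.063×2.2/1.79×log₁₀(161.12/44.118)
    = 0.077433 × 0.56253 = 0.04356 m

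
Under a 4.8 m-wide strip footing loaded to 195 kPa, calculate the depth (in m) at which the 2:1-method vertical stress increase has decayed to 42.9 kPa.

z ≈ 17 m

2:1 spreading — at depth z the loaded area has grown by z in each plan dimension:
qB/(B+z) = Δσ_z ⇒ z = qB/Δσ_z − B = 195×4.8/42.9 − 4.8 = 17.02 m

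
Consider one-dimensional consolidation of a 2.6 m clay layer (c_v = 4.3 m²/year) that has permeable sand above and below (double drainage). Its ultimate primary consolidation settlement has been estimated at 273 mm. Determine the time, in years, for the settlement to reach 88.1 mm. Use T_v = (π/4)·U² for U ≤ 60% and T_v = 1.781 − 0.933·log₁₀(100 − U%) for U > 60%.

Drainage path length: H_d = H/2 = 1.3 m (double drainage).
U = S(t)/S_ult = 88.1/273 = 0.3227.
U ≤ 60%: T_v = (π/4)·U² = (π/4)×0.32271² = 0.081793.
t = T_v·H_d²/c_v = 0.081793×1.3²/4.3 = 0.03215 years.

t ≈ 0.0321 years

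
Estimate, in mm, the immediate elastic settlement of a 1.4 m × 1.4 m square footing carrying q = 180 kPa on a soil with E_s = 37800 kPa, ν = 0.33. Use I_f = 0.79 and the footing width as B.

Immediate (elastic) settlement: S_e = q·B·(1−ν²)/E_s · I_f.
S_e = 180 × 1.4 × (1 − 0.33²) / 37800 × 0.79
    = 180 × 1.4 × 0.8911 / 37800 × 0.79
    = 0.004693 m = 4.693 mm

S_e ≈ 4.69 mm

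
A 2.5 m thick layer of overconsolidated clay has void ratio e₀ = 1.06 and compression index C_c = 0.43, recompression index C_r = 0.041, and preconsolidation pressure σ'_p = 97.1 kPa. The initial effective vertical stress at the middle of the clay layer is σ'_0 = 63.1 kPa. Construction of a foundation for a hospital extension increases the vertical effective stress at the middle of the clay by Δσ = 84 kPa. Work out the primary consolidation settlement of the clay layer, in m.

Final effective stress: σ'_f = 63.1 + 84 = 147.1 kPa.
σ'_f = 147.1 > σ'_p = 97.1 kPa, so the stress path crosses the preconsolidation pressure — recompression up to σ'_p, then virgin compression beyond:
S_c = H/(1+e₀)·[C_r·log₁₀(σ'_p/σ'_0) + C_c·log₁₀(σ'_f/σ'_p)]
    = 2.5/2.06 × [0.041×log₁₀(97.1/63.1) + 0.43×log₁₀(147.1/97.1)]
    = 1.2136 × [0.0076748 + 0.077569] = 0.1035 m

S_c ≈ 0.103 m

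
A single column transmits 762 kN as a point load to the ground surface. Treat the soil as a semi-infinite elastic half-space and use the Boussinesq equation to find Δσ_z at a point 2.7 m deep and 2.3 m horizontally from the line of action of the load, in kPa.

Boussinesq vertical stress below a point load on an elastic half-space:
Δσ_z = 3P/(2πz²) · [1 + (r/z)²]^(−5/2)
r/z = 2.3/2.7 = 0.85185; [1+(r/z)²]^(−5/2) = 0.25563.
Δσ_z = 3×762/(2π×2.7²) × 0.25563 = 49.908 × 0.25563 = 12.76 kPa

Δσ_z ≈ 12.8 kPa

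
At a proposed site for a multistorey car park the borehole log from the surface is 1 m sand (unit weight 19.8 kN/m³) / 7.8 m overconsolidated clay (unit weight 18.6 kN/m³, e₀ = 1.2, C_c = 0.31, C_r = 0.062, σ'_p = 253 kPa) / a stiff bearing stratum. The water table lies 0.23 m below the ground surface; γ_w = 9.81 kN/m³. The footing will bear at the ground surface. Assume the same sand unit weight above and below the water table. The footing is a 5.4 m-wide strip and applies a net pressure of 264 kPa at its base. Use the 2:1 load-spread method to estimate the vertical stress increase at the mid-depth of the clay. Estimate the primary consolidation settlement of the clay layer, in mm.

S_c ≈ 132 mm

Mid-depth of clay below the ground surface: z = 1 + 7.8/2 = 4.9 m.
Total vertical stress at mid-clay: σ_v = 19.8×1 + 18.6×3.9 = 92.34 kPa.
Pore pressure: u = 9.81×(4.9 − 0.23) = 45.813 kPa.
Initial effective stress: σ'_0 = σ_v − u = 92.34 − 45.813 = 46.527 kPa.
Stress increase at mid-clay by the 2:1 spreading method:
Δσ = qB/(B+z) = 264×5.4/(5.4+4.9) = 138.41 kPa
Final effective stress: σ'_f = 46.527 + 138.41 = 184.94 kPa.
σ'_f = 184.94 ≤ σ'_p = 253 kPa, so the clay remains overconsolidated and only the recompression index applies:
S_c = C_r·H/(1+e₀)·log₁₀(σ'_f/σ'_0) = 0.062×7.8/2.2×log₁₀(184.94/46.527)
    = 0.21982 × 0.59933 = 0.1317 m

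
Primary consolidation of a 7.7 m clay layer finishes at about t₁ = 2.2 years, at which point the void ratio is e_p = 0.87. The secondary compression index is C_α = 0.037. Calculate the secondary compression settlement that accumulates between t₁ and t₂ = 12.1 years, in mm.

S_s ≈ 113 mm

Secondary compression: S_s = C_α·H/(1+e_p)·log₁₀(t₂/t₁)
S_s = 0.037×7.7/(1+0.87)×log₁₀(12.1/2.2)
    = 0.1524 × 0.7404 = 0.1128 m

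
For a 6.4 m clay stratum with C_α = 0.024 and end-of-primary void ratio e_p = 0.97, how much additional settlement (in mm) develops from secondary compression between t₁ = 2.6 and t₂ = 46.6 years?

Secondary compression: S_s = C_α·H/(1+e_p)·log₁₀(t₂/t₁)
S_s = 0.024×6.4/(1+0.97)×log₁₀(46.6/2.6)
    = 0.07797 × 1.253 = 0.09773 m

S_s ≈ 97.7 mm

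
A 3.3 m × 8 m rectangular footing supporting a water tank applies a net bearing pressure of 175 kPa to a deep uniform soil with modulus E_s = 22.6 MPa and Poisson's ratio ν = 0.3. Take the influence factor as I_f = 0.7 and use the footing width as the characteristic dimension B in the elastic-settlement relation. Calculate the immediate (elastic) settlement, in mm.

Immediate (elastic) settlement: S_e = q·B·(1−ν²)/E_s · I_f.
E_s = 22.6 MPa = 22600 kPa.
S_e = 175 × 3.3 × (1 − 0.3²) / 22600 × 0.7
    = 175 × 3.3 × 0.91 / 22600 × 0.7
    = 0.01628 m = 16.28 mm

S_e ≈ 16.3 mm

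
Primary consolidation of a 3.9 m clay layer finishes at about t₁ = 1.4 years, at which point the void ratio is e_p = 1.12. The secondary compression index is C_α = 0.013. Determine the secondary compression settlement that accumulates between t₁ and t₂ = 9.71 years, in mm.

S_s ≈ 20.1 mm

Secondary compression: S_s = C_α·H/(1+e_p)·log₁₀(t₂/t₁)
S_s = 0.013×3.9/(1+1.12)×log₁₀(9.71/1.4)
    = 0.02392 × 0.8411 = 0.02011 m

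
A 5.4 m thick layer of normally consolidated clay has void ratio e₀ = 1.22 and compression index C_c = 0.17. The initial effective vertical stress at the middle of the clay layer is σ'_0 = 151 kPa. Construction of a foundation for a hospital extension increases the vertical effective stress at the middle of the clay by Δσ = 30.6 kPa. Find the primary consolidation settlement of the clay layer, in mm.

Final effective stress: σ'_f = σ'_0 + Δσ = 151 + 30.6 = 181.6 kPa.
Normally consolidated clay, so the full stress increment lies on the virgin compression line:
S_c = C_c·H/(1+e₀)·log₁₀(σ'_f/σ'_0) = 0.17×5.4/(1+1.22)×log₁₀(181.6/151)
    = 0.41351 × 0.080139 = 0.03314 m

S_c ≈ 33.1 mm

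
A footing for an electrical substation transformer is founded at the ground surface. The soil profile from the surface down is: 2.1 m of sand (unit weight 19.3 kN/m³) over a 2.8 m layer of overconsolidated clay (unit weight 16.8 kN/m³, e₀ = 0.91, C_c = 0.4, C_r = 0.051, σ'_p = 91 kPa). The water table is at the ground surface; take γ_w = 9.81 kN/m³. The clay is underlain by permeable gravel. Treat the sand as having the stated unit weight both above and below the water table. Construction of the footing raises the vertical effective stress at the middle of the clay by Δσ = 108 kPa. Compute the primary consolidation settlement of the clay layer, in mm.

Mid-depth of clay below the ground surface: z = 2.1 + 2.8/2 = 3.5 m.
Total vertical stress at mid-clay: σ_v = 19.3×2.1 + 16.8×1.4 = 64.05 kPa.
Pore pressure: u = 9.81×(3.5 − 0) = 34.335 kPa.
Initial effective stress: σ'_0 = σ_v − u = 64.05 − 34.335 = 29.715 kPa.
Final effective stress: σ'_f = 29.715 + 108 = 137.72 kPa.
σ'_f = 137.72 > σ'_p = 91 kPa, so the stress path crosses the preconsolidation pressure — recompression up to σ'_p, then virgin compression beyond:
S_c = H/(1+e₀)·[C_r·log₁₀(σ'_p/σ'_0) + C_c·log₁₀(σ'_f/σ'_p)]
    = 2.8/1.91 × [0.051×log₁₀(91/29.715) + 0.4×log₁₀(137.72/91)]
    = 1.466 × [0.024789 + 0.071982] = 0.1419 m

S_c ≈ 142 mm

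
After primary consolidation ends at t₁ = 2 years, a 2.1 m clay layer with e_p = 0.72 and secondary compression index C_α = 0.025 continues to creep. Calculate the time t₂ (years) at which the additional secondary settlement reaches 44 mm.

S_s = C_α·H/(1+e_p)·log₁₀(t₂/t₁) ⇒ log₁₀(t₂/t₁) = S_s·(1+e_p)/(C_α·H).
log₁₀(t₂/t₁) = 0.044 × (1+0.72) / (0.025×2.1) = 1.442
t₂ = t₁ × 10^1.442 = 2 × 27.64 = 55.28 years

t₂ ≈ 55.3 years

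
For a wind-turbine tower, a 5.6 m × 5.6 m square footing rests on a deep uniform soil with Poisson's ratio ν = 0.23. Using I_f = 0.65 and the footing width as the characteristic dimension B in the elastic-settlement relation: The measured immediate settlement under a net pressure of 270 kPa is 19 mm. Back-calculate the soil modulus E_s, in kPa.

S_e = q·B·(1−ν²)/E_s · I_f  ⇒  E_s = q·B·(1−ν²)·I_f / S_e.
E_s = 270 × 5.6 × 0.9471 × 0.65 / 0.019 = 48990 kPa

E_s ≈ 49000 kPa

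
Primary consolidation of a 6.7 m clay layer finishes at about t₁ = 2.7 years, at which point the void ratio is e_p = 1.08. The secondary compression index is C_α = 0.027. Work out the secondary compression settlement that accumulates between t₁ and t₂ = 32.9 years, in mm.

Secondary compression: S_s = C_α·H/(1+e_p)·log₁₀(t₂/t₁)
S_s = 0.027×6.7/(1+1.08)×log₁₀(32.9/2.7)
    = 0.08697 × 1.086 = 0.09444 m

S_s ≈ 94.4 mm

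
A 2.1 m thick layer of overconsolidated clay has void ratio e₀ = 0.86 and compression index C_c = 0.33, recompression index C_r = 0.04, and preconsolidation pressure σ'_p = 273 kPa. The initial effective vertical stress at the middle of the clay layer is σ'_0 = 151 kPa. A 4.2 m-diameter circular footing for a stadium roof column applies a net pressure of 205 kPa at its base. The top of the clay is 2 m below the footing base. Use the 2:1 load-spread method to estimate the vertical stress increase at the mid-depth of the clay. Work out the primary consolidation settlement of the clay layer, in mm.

Mid-depth of clay below the footing base: z = 2 + 2.1/2 = 3.05 m.
Stress increase at mid-clay by the 2:1 spreading method:
Δσ ≈ qD²/(D+z)² = 205×4.2²/(4.2+3.05)² = 68.798 kPa
Final effective stress: σ'_f = 151 + 68.798 = 219.8 kPa.
σ'_f = 219.8 ≤ σ'_p = 273 kPa, so the clay remains overconsolidated and only the recompression index applies:
S_c = C_r·H/(1+e₀)·log₁₀(σ'_f/σ'_0) = 0.04×2.1/1.86×log₁₀(219.8/151)
    = 0.04516 × 0.16305 = 0.007363 m

S_c ≈ 7.36 mm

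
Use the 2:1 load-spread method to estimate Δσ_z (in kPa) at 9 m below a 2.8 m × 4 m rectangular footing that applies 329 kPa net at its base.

Δσ_z ≈ 24 kPa

By the 2:1 method the load spreads at 1 horizontal : 2 vertical, so at depth z the loaded area has grown by z in each plan dimension:
Δσ = qBL/((B+z)(L+z)) = 329×2.8×4/((2.8+9)(4+9)) = 24.021 kPa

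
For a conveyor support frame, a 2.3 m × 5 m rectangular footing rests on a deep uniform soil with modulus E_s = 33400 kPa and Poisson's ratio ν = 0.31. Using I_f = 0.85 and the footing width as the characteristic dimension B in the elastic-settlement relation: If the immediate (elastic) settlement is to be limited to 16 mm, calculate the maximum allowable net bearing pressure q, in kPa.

q ≈ 302 kPa

S_e = q·B·(1−ν²)/E_s · I_f  ⇒  q = S_e·E_s / (B·(1−ν²)·I_f).
q = 0.016 × 33400 / (2.3 × 0.9039 × 0.85) = 302.4 kPa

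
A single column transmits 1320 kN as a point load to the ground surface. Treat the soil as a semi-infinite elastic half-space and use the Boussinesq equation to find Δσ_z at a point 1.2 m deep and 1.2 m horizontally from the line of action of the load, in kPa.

Δσ_z ≈ 77.4 kPa

Boussinesq vertical stress below a point load on an elastic half-space:
Δσ_z = 3P/(2πz²) · [1 + (r/z)²]^(−5/2)
r/z = 1.2/1.2 = 1; [1+(r/z)²]^(−5/2) = 0.17678.
Δσ_z = 3×1320/(2π×1.2²) × 0.17678 = 437.68 × 0.17678 = 77.37 kPa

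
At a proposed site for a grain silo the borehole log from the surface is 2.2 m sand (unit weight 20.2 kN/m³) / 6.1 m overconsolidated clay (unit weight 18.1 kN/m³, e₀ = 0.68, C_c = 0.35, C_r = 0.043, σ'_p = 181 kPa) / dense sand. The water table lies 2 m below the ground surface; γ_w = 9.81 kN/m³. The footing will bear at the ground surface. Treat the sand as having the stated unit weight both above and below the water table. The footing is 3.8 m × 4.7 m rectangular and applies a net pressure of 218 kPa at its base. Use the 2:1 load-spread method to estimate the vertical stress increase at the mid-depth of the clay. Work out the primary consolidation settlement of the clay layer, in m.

Mid-depth of clay below the ground surface: z = 2.2 + 6.1/2 = 5.25 m.
Total vertical stress at mid-clay: σ_v = 20.2×2.2 + 18.1×3.05 = 99.645 kPa.
Pore pressure: u = 9.81×(5.25 − 2) = 31.883 kPa.
Initial effective stress: σ'_0 = σ_v − u = 99.645 − 31.883 = 67.762 kPa.
Stress increase at mid-clay by the 2:1 spreading method:
Δσ = qBL/((B+z)(L+z)) = 218×3.8×4.7/((3.8+5.25)(4.7+5.25)) = 43.238 kPa
Final effective stress: σ'_f = 67.762 + 43.238 = 111 kPa.
σ'_f = 111 ≤ σ'_p = 181 kPa, so the clay remains overconsolidated and only the recompression index applies:
S_c = C_r·H/(1+e₀)·log₁₀(σ'_f/σ'_0) = 0.043×6.1/1.68×log₁₀(111/67.762)
    = 0.15613 × 0.21434 = 0.03347 m

S_c ≈ 0.0335 m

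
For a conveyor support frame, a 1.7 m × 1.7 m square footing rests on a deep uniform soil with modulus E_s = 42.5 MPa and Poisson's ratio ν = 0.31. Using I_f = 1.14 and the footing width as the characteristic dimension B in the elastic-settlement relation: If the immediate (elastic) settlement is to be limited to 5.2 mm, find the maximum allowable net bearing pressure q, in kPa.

q ≈ 126 kPa

E_s = 42.5 MPa = 42500 kPa.
S_e = q·B·(1−ν²)/E_s · I_f  ⇒  q = S_e·E_s / (B·(1−ν²)·I_f).
q = 0.0052 × 42500 / (1.7 × 0.9039 × 1.14) = 126.2 kPa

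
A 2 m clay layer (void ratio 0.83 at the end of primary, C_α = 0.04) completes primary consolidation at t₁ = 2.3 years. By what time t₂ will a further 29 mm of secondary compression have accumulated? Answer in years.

t₂ ≈ 10.6 years

S_s = C_α·H/(1+e_p)·log₁₀(t₂/t₁) ⇒ log₁₀(t₂/t₁) = S_s·(1+e_p)/(C_α·H).
log₁₀(t₂/t₁) = 0.029 × (1+0.83) / (0.04×2) = 0.6634
t₂ = t₁ × 10^0.6634 = 2.3 × 4.607 = 10.6 years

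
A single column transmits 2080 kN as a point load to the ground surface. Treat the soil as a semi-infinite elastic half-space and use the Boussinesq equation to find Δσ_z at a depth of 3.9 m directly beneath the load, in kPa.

Boussinesq vertical stress below a point load on an elastic half-space:
Δσ_z = 3P/(2πz²) · [1 + (r/z)²]^(−5/2)
r/z = 0/3.9 = 0; [1+(r/z)²]^(−5/2) = 1.
Δσ_z = 3×2080/(2π×3.9²) × 1 = 65.294 × 1 = 65.29 kPa

Δσ_z ≈ 65.3 kPa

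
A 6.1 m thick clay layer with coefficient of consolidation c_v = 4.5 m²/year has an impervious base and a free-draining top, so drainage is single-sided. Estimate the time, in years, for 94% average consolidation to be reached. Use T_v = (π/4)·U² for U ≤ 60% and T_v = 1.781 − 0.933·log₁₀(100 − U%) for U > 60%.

Drainage path length: H_d = H = 6.1 m (single drainage).
U > 60%: T_v = 1.781 − 0.933·log₁₀(100 − 94) = 1.055.
t = T_v·H_d²/c_v = 1.055×6.1²/4.5 = 8.724 years.

t ≈ 8.72 years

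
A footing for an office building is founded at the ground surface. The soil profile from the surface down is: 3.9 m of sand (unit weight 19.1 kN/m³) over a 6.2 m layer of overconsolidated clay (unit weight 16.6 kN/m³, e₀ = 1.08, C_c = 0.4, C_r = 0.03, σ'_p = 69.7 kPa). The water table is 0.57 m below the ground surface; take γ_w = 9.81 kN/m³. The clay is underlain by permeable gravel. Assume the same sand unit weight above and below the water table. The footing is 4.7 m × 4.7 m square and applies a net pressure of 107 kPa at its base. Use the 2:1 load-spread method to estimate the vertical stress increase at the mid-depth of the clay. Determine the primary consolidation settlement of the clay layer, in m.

S_c ≈ 0.0763 m

Mid-depth of clay below the ground surface: z = 3.9 + 6.2/2 = 7 m.
Total vertical stress at mid-clay: σ_v = 19.1×3.9 + 16.6×3.1 = 125.95 kPa.
Pore pressure: u = 9.81×(7 − 0.57) = 63.078 kPa.
Initial effective stress: σ'_0 = σ_v − u = 125.95 − 63.078 = 62.872 kPa.
Stress increase at mid-clay by the 2:1 spreading method:
Δσ = qBL/((B+z)(L+z)) = 107×4.7×4.7/((4.7+7)(4.7+7)) = 17.267 kPa
Final effective stress: σ'_f = 62.872 + 17.267 = 80.139 kPa.
σ'_f = 80.139 > σ'_p = 69.7 kPa, so the stress path crosses the preconsolidation pressure — recompression up to σ'_p, then virgin compression beyond:
S_c = H/(1+e₀)·[C_r·log₁₀(σ'_p/σ'_0) + C_c·log₁₀(σ'_f/σ'_p)]
    = 6.2/2.08 × [0.03×log₁₀(69.7/62.872) + 0.4×log₁₀(80.139/69.7)]
    = 2.9808 × [0.0013433 + 0.024244] = 0.07627 m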